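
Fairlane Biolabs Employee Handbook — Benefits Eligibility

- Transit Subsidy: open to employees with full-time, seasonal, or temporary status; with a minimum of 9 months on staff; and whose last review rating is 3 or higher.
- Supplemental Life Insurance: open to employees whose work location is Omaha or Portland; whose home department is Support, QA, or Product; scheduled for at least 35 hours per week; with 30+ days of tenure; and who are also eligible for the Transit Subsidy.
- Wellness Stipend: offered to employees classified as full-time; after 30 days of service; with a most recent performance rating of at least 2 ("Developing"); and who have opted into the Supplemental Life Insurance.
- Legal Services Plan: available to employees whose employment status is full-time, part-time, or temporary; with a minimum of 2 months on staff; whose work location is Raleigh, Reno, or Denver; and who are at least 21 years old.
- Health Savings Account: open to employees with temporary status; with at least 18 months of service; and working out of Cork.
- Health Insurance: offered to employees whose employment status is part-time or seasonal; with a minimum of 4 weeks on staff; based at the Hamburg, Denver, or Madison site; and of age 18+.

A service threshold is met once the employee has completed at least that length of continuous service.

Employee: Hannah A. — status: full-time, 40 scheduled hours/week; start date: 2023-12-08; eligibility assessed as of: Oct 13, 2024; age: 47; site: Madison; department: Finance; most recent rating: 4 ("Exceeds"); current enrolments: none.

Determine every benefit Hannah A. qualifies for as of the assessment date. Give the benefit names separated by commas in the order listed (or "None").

Transit Subsidy

Service from 2023-12-08 to Oct 13, 2024: 310 days.
Transit Subsidy — status full-time ✓; service 310 days ≥ 9 months (≈270 days) ✓; rating 4 ≥ 3 ✓ → eligible.
Supplemental Life Insurance — site Madison ✗ (not Omaha or Portland) → not eligible.
Wellness Stipend — status full-time ✓; service 310 days ≥ 30 days ✓; rating 4 ≥ 2 ✓; not enrolled in Supplemental Life Insurance ✗ → not eligible.
Legal Services Plan — status full-time ✓; service 310 days ≥ 2 months (≈60 days) ✓; site Madison ✗ (not Raleigh, Reno, or Denver) → not eligible.
Health Savings Account — status full-time ✗ (requires temporary) → not eligible.
Health Insurance — status full-time ✗ (requires part-time or seasonal) → not eligible.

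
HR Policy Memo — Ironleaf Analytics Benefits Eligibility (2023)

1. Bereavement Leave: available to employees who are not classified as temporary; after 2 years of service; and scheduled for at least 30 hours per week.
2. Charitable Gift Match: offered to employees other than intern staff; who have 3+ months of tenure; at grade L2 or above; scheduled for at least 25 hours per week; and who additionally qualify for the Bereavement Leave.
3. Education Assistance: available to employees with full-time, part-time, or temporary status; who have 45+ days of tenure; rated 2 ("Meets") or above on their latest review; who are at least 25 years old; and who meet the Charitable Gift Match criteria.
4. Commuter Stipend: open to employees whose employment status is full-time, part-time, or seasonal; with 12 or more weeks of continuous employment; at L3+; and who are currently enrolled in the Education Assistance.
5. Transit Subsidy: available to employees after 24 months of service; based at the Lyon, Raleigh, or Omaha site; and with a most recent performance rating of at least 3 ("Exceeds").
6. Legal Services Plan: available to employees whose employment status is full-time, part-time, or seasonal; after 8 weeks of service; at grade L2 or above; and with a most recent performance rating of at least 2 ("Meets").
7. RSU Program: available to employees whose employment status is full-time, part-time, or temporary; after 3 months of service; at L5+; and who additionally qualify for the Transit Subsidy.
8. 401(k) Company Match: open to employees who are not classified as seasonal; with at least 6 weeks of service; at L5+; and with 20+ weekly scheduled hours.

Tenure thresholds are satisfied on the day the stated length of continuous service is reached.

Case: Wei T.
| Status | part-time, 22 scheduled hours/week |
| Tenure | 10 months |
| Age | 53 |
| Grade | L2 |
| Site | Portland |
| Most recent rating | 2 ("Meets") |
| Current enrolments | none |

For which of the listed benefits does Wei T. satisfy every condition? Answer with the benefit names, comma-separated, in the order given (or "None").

Legal Services Plan

Bereavement Leave — status part-time ✓ (not excluded); service 10 months < 2 years (≈730 days) ✗ → not eligible.
Charitable Gift Match — status part-time ✓ (not excluded); service 10 months ≥ 3 months ✓; grade L2 ≥ L2 ✓; 22 hrs/wk < 25 ✗ → not eligible.
Education Assistance — status part-time ✓; service 10 months ≥ 45 days ✓; rating 2 ≥ 2 ✓; age 53 ≥ 25 ✓; not eligible for Charitable Gift Match ✗ → not eligible.
Commuter Stipend — status part-time ✓; service 10 months ≥ 12 weeks (≈84 days) ✓; grade L2 < L3 ✗ → not eligible.
Transit Subsidy — service 10 months < 24 months ✗ → not eligible.
Legal Services Plan — status part-time ✓; service 10 months ≥ 8 weeks (≈56 days) ✓; grade L2 ≥ L2 ✓; rating 2 ≥ 2 ✓ → eligible.
RSU Program — status part-time ✓; service 10 months ≥ 3 months ✓; grade L2 < L5 ✗ → not eligible.
401(k) Company Match — status part-time ✓ (not excluded); service 10 months ≥ 6 weeks (≈42 days) ✓; grade L2 < L5 ✗ → not eligible.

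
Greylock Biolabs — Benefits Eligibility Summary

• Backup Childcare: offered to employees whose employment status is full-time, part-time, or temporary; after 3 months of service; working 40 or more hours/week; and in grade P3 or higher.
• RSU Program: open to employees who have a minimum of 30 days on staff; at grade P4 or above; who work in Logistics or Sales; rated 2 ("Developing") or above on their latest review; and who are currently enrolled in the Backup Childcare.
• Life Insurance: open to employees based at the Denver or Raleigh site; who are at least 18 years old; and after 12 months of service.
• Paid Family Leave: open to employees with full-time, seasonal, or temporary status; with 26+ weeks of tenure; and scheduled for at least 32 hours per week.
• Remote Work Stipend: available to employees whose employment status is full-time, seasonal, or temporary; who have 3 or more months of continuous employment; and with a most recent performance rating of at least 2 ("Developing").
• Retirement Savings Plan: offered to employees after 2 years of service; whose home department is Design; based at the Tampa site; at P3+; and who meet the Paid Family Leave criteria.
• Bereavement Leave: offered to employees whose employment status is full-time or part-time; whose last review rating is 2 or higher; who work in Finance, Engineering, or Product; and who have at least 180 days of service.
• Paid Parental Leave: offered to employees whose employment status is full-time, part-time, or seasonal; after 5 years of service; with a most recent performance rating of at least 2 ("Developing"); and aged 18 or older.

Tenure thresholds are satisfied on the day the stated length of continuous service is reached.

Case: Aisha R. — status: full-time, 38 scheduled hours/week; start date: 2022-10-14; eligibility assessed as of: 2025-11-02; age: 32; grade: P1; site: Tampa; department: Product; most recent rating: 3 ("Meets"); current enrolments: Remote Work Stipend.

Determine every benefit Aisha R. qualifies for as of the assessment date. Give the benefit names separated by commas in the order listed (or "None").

Service from 2022-10-14 to 2025-11-02: 1115 days.
Backup Childcare — status full-time ✓; service 1115 days ≥ 3 months (≈90 days) ✓; 38 hrs/wk < 40 ✗ → not eligible.
RSU Program — service 1115 days ≥ 30 days ✓; grade P1 < P4 ✗ → not eligible.
Life Insurance — site Tampa ✗ (not Denver or Raleigh) → not eligible.
Paid Family Leave — status full-time ✓; service 1115 days ≥ 26 weeks (≈182 days) ✓; 38 hrs/wk ≥ 32 ✓ → eligible.
Remote Work Stipend — status full-time ✓; service 1115 days ≥ 3 months (≈90 days) ✓; rating 3 ≥ 2 ✓ → eligible.
Retirement Savings Plan — service 1115 days ≥ 2 years (≈730 days) ✓; dept Product ✗ → not eligible.
Bereavement Leave — status full-time ✓; rating 3 ≥ 2 ✓; dept Product ✓; service 1115 days ≥ 180 days ✓ → eligible.
Paid Parental Leave — status full-time ✓; service 1115 days < 5 years (≈1825 days) ✗ → not eligible.

Paid Family Leave, Remote Work Stipend, Bereavement Leave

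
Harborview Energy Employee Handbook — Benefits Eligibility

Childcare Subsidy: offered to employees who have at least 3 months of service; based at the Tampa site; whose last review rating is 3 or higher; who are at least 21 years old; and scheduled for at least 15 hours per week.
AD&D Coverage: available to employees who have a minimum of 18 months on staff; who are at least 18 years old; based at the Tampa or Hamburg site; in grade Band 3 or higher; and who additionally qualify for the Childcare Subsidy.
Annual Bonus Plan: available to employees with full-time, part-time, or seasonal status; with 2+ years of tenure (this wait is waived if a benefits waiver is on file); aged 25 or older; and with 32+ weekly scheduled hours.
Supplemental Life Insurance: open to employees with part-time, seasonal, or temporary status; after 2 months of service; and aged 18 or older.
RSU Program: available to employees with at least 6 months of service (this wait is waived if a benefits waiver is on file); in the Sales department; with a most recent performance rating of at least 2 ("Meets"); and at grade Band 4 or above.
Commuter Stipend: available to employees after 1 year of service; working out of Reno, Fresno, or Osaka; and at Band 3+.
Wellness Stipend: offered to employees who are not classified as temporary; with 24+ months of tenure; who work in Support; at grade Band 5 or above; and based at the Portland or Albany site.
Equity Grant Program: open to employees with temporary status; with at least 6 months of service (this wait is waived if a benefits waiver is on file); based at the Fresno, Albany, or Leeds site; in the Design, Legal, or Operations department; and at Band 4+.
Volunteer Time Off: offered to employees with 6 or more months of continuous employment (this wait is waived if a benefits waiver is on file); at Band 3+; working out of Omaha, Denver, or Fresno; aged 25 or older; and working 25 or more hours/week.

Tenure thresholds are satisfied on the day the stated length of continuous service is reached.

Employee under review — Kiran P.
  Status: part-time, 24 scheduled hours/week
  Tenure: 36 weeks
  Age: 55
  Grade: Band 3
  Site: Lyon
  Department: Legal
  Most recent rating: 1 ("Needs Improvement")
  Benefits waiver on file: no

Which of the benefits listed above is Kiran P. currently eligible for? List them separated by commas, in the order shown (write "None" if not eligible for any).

Childcare Subsidy — service 36 weeks ≥ 3 months (≈90 days) ✓; site Lyon ✗ (not Tampa) → not eligible.
AD&D Coverage — service 36 weeks < 18 months (≈540 days) ✗ → not eligible.
Annual Bonus Plan — status part-time ✓; no waiver, service 36 weeks < 2 years (≈730 days) ✗ → not eligible.
Supplemental Life Insurance — status part-time ✓; service 36 weeks ≥ 2 months (≈60 days) ✓; age 55 ≥ 18 ✓ → eligible.
RSU Program — no waiver, service 36 weeks ≥ 6 months (≈180 days) ✓; dept Legal ✗ → not eligible.
Commuter Stipend — service 36 weeks < 1 year (≈365 days) ✗ → not eligible.
Wellness Stipend — status part-time ✓ (not excluded); service 36 weeks < 24 months (≈720 days) ✗ → not eligible.
Equity Grant Program — status part-time ✗ (requires temporary) → not eligible.
Volunteer Time Off — no waiver, service 36 weeks ≥ 6 months (≈180 days) ✓; grade Band 3 ≥ Band 3 ✓; site Lyon ✗ (not Omaha, Denver, or Fresno) → not eligible.

Supplemental Life Insurance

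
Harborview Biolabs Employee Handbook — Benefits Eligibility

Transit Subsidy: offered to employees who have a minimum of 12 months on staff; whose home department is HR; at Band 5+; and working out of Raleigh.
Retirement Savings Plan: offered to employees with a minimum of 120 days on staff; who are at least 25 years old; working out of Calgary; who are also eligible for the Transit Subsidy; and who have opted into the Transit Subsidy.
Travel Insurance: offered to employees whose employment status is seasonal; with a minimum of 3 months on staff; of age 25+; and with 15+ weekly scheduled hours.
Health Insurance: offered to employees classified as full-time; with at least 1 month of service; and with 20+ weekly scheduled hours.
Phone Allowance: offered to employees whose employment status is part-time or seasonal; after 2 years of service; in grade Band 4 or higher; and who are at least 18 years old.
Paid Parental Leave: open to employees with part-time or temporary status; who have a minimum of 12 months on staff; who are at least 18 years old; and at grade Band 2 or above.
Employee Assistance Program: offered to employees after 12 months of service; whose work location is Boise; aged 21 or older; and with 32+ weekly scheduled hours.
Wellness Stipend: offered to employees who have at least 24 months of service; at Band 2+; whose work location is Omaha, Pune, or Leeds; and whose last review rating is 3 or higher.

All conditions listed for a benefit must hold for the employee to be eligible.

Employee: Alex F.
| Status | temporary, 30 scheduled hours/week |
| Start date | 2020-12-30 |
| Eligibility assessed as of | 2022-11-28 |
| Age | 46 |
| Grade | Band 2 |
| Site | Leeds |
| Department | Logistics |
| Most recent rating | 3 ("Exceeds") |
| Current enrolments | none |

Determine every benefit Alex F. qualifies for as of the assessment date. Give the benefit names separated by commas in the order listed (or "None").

Service from 2020-12-30 to 2022-11-28: 698 days.
Transit Subsidy — service 698 days ≥ 12 months (≈360 days) ✓; dept Logistics ✗ → not eligible.
Retirement Savings Plan — service 698 days ≥ 120 days ✓; age 46 ≥ 25 ✓; site Leeds ✗ (not Calgary) → not eligible.
Travel Insurance — status temporary ✗ (requires seasonal) → not eligible.
Health Insurance — status temporary ✗ (requires full-time) → not eligible.
Phone Allowance — status temporary ✗ (requires part-time or seasonal) → not eligible.
Paid Parental Leave — status temporary ✓; service 698 days ≥ 12 months (≈360 days) ✓; age 46 ≥ 18 ✓; grade Band 2 ≥ Band 2 ✓ → eligible.
Employee Assistance Program — service 698 days ≥ 12 months (≈360 days) ✓; site Leeds ✗ (not Boise) → not eligible.
Wellness Stipend — service 698 days < 24 months (≈720 days) ✗ → not eligible.

Paid Parental Leave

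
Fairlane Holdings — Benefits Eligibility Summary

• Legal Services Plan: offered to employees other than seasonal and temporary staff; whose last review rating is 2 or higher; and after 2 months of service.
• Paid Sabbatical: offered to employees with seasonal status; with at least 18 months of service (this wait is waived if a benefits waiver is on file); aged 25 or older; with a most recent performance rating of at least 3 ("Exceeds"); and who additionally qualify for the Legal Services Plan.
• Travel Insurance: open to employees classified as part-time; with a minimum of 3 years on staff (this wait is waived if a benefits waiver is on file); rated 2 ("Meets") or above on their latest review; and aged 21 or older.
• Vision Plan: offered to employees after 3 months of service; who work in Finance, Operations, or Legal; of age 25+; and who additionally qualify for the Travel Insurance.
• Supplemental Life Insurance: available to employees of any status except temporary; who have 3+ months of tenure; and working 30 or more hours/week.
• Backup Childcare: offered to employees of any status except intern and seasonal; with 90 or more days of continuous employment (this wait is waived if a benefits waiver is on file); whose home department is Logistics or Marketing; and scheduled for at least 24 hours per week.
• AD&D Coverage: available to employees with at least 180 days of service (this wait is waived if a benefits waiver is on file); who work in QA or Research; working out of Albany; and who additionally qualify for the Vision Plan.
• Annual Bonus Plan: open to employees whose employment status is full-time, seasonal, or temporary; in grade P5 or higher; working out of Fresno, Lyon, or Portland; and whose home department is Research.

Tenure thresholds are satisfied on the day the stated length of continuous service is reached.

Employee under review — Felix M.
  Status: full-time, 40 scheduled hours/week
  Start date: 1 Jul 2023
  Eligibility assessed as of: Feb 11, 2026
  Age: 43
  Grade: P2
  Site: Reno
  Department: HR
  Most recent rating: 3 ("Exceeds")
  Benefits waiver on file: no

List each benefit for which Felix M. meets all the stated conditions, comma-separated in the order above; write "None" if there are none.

Legal Services Plan, Supplemental Life Insurance

Service from 1 Jul 2023 to Feb 11, 2026: 956 days.
Legal Services Plan — status full-time ✓ (not excluded); rating 3 ≥ 2 ✓; service 956 days ≥ 2 months (≈60 days) ✓ → eligible.
Paid Sabbatical — status full-time ✗ (requires seasonal) → not eligible.
Travel Insurance — status full-time ✗ (requires part-time) → not eligible.
Vision Plan — service 956 days ≥ 3 months (≈90 days) ✓; dept HR ✗ → not eligible.
Supplemental Life Insurance — status full-time ✓ (not excluded); service 956 days ≥ 3 months (≈90 days) ✓; 40 hrs/wk ≥ 30 ✓ → eligible.
Backup Childcare — status full-time ✓ (not excluded); no waiver, service 956 days ≥ 90 days ✓; dept HR ✗ → not eligible.
AD&D Coverage — no waiver, service 956 days ≥ 180 days ✓; dept HR ✗ → not eligible.
Annual Bonus Plan — status full-time ✓; grade P2 < P5 ✗ → not eligible.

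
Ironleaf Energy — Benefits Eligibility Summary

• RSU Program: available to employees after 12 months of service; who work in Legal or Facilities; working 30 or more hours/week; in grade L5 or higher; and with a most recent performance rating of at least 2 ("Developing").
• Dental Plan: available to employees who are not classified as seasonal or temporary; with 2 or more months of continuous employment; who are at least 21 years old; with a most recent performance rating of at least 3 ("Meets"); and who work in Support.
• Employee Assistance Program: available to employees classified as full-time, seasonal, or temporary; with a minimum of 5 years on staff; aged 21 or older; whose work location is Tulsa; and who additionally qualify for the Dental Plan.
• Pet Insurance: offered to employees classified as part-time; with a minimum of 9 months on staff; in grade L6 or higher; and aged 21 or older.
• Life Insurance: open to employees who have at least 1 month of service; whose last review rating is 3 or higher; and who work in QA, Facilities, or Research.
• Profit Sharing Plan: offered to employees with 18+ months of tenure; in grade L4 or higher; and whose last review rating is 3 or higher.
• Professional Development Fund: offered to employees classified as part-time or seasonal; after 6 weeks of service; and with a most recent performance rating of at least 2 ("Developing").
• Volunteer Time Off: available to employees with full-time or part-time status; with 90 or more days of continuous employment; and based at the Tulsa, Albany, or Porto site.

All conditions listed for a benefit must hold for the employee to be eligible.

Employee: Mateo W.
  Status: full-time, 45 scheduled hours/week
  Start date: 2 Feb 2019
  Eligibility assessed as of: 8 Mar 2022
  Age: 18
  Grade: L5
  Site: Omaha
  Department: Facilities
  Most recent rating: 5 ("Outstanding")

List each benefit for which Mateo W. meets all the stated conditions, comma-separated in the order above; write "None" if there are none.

RSU Program, Life Insurance, Profit Sharing Plan

Service from 2 Feb 2019 to 8 Mar 2022: 1130 days.
RSU Program — service 1130 days ≥ 12 months (≈360 days) ✓; dept Facilities ✓; 45 hrs/wk ≥ 30 ✓; grade L5 ≥ L5 ✓; rating 5 ≥ 2 ✓ → eligible.
Dental Plan — status full-time ✓ (not excluded); service 1130 days ≥ 2 months (≈60 days) ✓; age 18 < 21 ✗ → not eligible.
Employee Assistance Program — status full-time ✓; service 1130 days < 5 years (≈1825 days) ✗ → not eligible.
Pet Insurance — status full-time ✗ (requires part-time) → not eligible.
Life Insurance — service 1130 days ≥ 1 month (≈30 days) ✓; rating 5 ≥ 3 ✓; dept Facilities ✓ → eligible.
Profit Sharing Plan — service 1130 days ≥ 18 months (≈540 days) ✓; grade L5 ≥ L4 ✓; rating 5 ≥ 3 ✓ → eligible.
Professional Development Fund — status full-time ✗ (requires part-time or seasonal) → not eligible.
Volunteer Time Off — status full-time ✓; service 1130 days ≥ 90 days ✓; site Omaha ✗ (not Tulsa, Albany, or Porto) → not eligible.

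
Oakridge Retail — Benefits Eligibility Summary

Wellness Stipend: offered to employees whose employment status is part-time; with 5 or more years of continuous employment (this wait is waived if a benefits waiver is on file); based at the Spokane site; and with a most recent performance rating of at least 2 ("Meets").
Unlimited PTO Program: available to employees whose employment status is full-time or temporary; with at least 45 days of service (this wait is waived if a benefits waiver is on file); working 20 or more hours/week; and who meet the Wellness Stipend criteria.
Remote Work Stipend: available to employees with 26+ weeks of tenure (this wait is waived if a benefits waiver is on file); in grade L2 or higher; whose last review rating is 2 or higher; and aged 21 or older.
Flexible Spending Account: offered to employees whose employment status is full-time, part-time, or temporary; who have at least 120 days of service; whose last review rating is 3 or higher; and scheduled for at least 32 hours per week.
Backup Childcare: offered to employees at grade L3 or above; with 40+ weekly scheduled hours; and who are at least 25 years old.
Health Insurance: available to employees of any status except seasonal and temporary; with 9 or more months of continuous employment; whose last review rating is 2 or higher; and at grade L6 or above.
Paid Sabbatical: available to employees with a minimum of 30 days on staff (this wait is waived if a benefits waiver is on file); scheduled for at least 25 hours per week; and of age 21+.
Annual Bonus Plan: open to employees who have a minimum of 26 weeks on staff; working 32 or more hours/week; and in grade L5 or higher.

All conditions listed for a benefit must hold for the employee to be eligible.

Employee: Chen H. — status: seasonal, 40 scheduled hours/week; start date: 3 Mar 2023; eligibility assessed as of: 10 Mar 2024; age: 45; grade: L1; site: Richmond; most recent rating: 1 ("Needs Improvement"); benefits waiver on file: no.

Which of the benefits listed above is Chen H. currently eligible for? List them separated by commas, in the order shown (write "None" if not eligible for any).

Paid Sabbatical

Service from 3 Mar 2023 to 10 Mar 2024: 373 days.
Wellness Stipend — status seasonal ✗ (requires part-time) → not eligible.
Unlimited PTO Program — status seasonal ✗ (requires full-time or temporary) → not eligible.
Remote Work Stipend — no waiver, service 373 days ≥ 26 weeks (≈182 days) ✓; grade L1 < L2 ✗ → not eligible.
Flexible Spending Account — status seasonal ✗ (requires full-time, part-time, or temporary) → not eligible.
Backup Childcare — grade L1 < L3 ✗ → not eligible.
Health Insurance — status seasonal ✗ (excluded) → not eligible.
Paid Sabbatical — no waiver, service 373 days ≥ 30 days ✓; 40 hrs/wk ≥ 25 ✓; age 45 ≥ 21 ✓ → eligible.
Annual Bonus Plan — service 373 days ≥ 26 weeks (≈182 days) ✓; 40 hrs/wk ≥ 32 ✓; grade L1 < L5 ✗ → not eligible.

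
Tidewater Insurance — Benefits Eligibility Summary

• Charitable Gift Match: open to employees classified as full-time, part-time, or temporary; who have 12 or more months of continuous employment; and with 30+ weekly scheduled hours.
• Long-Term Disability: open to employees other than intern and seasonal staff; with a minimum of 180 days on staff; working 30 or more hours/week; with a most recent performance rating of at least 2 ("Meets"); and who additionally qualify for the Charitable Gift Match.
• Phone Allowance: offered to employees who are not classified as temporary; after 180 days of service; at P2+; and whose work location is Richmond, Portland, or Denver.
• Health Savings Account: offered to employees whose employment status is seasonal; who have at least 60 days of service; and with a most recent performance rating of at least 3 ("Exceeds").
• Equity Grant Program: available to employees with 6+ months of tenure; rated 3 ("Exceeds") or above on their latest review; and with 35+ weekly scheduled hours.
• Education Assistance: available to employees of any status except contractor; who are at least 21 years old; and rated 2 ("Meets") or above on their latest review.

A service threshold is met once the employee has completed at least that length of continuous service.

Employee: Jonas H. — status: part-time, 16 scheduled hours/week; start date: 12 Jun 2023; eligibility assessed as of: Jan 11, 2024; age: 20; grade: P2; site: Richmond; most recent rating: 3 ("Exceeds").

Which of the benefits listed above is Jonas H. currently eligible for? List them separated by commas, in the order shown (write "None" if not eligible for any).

Service from 12 Jun 2023 to Jan 11, 2024: 213 days.
Charitable Gift Match — status part-time ✓; service 213 days < 12 months (≈360 days) ✗ → not eligible.
Long-Term Disability — status part-time ✓ (not excluded); service 213 days ≥ 180 days ✓; 16 hrs/wk < 30 ✗ → not eligible.
Phone Allowance — status part-time ✓ (not excluded); service 213 days ≥ 180 days ✓; grade P2 ≥ P2 ✓; site Richmond ✓ → eligible.
Health Savings Account — status part-time ✗ (requires seasonal) → not eligible.
Equity Grant Program — service 213 days ≥ 6 months (≈180 days) ✓; rating 3 ≥ 3 ✓; 16 hrs/wk < 35 ✗ → not eligible.
Education Assistance — status part-time ✓ (not excluded); age 20 < 21 ✗ → not eligible.

Phone Allowance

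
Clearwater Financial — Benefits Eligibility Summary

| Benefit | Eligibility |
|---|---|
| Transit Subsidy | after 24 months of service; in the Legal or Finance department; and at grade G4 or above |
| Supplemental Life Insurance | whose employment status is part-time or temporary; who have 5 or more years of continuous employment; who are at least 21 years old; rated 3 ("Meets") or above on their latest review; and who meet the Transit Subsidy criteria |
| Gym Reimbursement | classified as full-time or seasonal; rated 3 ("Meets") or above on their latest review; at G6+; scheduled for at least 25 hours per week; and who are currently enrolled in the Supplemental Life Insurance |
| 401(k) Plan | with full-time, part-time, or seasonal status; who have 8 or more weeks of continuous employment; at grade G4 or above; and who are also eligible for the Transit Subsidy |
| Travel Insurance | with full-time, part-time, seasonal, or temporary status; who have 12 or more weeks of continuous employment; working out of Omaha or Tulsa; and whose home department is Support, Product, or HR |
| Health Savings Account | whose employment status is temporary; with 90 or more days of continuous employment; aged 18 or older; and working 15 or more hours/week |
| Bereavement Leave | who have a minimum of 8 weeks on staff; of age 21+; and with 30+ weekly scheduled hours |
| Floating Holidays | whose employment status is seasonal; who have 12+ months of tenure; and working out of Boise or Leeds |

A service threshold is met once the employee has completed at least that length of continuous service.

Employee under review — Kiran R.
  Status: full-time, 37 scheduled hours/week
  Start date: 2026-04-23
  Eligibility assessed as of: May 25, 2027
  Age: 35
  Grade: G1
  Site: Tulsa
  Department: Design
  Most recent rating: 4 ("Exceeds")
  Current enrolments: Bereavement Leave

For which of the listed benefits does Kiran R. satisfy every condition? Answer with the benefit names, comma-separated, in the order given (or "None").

Service from 2026-04-23 to May 25, 2027: 397 days.
Transit Subsidy — service 397 days < 24 months (≈720 days) ✗ → not eligible.
Supplemental Life Insurance — status full-time ✗ (requires part-time or temporary) → not eligible.
Gym Reimbursement — status full-time ✓; rating 4 ≥ 3 ✓; grade G1 < G6 ✗ → not eligible.
401(k) Plan — status full-time ✓; service 397 days ≥ 8 weeks (≈56 days) ✓; grade G1 < G4 ✗ → not eligible.
Travel Insurance — status full-time ✓; service 397 days ≥ 12 weeks (≈84 days) ✓; site Tulsa ✓; dept Design ✗ → not eligible.
Health Savings Account — status full-time ✗ (requires temporary) → not eligible.
Bereavement Leave — service 397 days ≥ 8 weeks (≈56 days) ✓; age 35 ≥ 21 ✓; 37 hrs/wk ≥ 30 ✓ → eligible.
Floating Holidays — status full-time ✗ (requires seasonal) → not eligible.

Bereavement Leave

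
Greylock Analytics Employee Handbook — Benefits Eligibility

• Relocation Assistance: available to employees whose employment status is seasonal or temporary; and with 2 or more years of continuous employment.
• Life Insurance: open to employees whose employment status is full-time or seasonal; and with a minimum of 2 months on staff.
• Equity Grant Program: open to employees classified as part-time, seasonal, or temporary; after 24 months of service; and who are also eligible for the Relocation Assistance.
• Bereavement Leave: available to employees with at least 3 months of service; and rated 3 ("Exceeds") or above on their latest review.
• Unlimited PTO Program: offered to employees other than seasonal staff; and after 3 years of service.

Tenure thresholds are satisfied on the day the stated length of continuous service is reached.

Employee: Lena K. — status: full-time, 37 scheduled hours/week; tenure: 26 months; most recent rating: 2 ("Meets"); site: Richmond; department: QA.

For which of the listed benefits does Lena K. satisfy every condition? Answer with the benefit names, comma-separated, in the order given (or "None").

Life Insurance

Relocation Assistance — status full-time ✗ (requires seasonal or temporary) → not eligible.
Life Insurance — status full-time ✓; service 26 months ≥ 2 months ✓ → eligible.
Equity Grant Program — status full-time ✗ (requires part-time, seasonal, or temporary) → not eligible.
Bereavement Leave — service 26 months ≥ 3 months ✓; rating 2 < 3 ✗ → not eligible.
Unlimited PTO Program — status full-time ✓ (not excluded); service 26 months < 3 years (≈1095 days) ✗ → not eligible.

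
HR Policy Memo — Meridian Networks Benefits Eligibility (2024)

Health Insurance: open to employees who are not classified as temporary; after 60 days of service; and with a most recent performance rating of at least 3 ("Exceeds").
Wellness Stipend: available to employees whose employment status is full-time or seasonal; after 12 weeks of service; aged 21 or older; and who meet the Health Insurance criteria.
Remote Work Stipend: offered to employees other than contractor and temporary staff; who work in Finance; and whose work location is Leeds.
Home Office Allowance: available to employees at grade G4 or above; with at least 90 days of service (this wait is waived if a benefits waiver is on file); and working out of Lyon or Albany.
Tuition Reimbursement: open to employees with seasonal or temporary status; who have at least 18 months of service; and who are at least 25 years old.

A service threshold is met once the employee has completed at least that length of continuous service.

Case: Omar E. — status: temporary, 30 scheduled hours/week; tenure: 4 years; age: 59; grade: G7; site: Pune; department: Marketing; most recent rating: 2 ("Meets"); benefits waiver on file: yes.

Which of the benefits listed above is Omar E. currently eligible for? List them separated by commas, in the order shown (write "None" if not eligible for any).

Tuition Reimbursement

Health Insurance — status temporary ✗ (excluded) → not eligible.
Wellness Stipend — status temporary ✗ (requires full-time or seasonal) → not eligible.
Remote Work Stipend — status temporary ✗ (excluded) → not eligible.
Home Office Allowance — grade G7 ≥ G4 ✓; benefits waiver on file ✓; site Pune ✗ (not Lyon or Albany) → not eligible.
Tuition Reimbursement — status temporary ✓; service 4 years ≥ 18 months (≈540 days) ✓; age 59 ≥ 25 ✓ → eligible.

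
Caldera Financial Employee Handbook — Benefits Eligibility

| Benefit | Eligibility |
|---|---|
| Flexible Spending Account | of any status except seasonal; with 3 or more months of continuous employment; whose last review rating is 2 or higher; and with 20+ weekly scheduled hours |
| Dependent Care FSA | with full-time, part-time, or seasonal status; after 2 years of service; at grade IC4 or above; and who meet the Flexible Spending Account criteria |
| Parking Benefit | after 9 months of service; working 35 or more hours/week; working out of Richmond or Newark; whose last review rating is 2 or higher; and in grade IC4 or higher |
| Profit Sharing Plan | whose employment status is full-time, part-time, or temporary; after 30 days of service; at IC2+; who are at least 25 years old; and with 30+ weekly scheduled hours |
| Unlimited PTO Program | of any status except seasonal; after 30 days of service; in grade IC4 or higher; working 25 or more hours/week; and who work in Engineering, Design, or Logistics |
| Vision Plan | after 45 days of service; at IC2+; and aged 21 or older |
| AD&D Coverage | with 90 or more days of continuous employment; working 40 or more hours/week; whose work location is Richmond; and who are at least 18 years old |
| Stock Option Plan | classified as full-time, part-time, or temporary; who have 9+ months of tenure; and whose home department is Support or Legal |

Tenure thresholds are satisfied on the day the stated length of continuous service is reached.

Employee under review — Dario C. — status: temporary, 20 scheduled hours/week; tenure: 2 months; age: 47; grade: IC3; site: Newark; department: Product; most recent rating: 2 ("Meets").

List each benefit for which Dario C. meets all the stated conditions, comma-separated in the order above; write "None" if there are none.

Flexible Spending Account — status temporary ✓ (not excluded); service 2 months < 3 months ✗ → not eligible.
Dependent Care FSA — status temporary ✗ (requires full-time, part-time, or seasonal) → not eligible.
Parking Benefit — service 2 months < 9 months ✗ → not eligible.
Profit Sharing Plan — status temporary ✓; service 2 months ≥ 30 days ✓; grade IC3 ≥ IC2 ✓; age 47 ≥ 25 ✓; 20 hrs/wk < 30 ✗ → not eligible.
Unlimited PTO Program — status temporary ✓ (not excluded); service 2 months ≥ 30 days ✓; grade IC3 < IC4 ✗ → not eligible.
Vision Plan — service 2 months ≥ 45 days ✓; grade IC3 ≥ IC2 ✓; age 47 ≥ 21 ✓ → eligible.
AD&D Coverage — service 2 months < 90 days ✗ → not eligible.
Stock Option Plan — status temporary ✓; service 2 months < 9 months ✗ → not eligible.

Vision Plan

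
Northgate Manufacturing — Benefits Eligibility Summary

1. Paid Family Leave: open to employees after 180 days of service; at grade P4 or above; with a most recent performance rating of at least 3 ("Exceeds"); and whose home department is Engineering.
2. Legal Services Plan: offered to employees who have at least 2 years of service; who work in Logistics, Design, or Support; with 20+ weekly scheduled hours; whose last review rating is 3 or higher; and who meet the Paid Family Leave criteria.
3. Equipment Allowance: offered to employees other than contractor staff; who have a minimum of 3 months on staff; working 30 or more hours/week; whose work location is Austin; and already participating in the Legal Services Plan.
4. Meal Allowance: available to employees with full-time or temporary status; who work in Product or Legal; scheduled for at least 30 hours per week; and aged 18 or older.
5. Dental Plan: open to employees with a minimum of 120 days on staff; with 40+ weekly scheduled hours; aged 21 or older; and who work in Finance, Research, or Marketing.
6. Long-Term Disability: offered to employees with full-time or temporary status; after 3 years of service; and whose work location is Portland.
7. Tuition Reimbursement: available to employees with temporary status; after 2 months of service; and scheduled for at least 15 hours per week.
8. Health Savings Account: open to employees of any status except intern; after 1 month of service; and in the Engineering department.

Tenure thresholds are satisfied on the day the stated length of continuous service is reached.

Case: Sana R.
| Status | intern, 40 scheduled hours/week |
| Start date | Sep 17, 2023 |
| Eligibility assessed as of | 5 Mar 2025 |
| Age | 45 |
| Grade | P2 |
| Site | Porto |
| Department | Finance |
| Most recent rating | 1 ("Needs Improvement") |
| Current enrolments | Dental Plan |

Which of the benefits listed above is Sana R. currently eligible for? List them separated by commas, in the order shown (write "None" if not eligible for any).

Service from Sep 17, 2023 to 5 Mar 2025: 535 days.
Paid Family Leave — service 535 days ≥ 180 days ✓; grade P2 < P4 ✗ → not eligible.
Legal Services Plan — service 535 days < 2 years (≈730 days) ✗ → not eligible.
Equipment Allowance — status intern ✓ (not excluded); service 535 days ≥ 3 months (≈90 days) ✓; 40 hrs/wk ≥ 30 ✓; site Porto ✗ (not Austin) → not eligible.
Meal Allowance — status intern ✗ (requires full-time or temporary) → not eligible.
Dental Plan — service 535 days ≥ 120 days ✓; 40 hrs/wk ≥ 40 ✓; age 45 ≥ 21 ✓; dept Finance ✓ → eligible.
Long-Term Disability — status intern ✗ (requires full-time or temporary) → not eligible.
Tuition Reimbursement — status intern ✗ (requires temporary) → not eligible.
Health Savings Account — status intern ✗ (excluded) → not eligible.

Dental Plan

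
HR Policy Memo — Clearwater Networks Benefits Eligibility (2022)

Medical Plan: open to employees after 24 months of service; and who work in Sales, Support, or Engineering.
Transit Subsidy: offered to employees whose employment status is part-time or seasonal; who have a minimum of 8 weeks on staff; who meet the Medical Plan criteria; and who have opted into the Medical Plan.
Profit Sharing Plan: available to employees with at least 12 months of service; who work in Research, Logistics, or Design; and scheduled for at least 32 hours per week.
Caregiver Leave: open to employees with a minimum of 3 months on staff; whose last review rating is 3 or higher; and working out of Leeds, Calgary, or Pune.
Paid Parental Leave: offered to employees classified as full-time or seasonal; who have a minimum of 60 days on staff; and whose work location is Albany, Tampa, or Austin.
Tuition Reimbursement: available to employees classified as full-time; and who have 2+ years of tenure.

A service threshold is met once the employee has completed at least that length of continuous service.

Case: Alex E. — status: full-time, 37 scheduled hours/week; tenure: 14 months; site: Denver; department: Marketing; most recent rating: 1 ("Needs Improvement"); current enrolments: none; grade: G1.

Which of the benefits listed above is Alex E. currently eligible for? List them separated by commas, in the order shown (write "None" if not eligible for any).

Medical Plan — service 14 months < 24 months ✗ → not eligible.
Transit Subsidy — status full-time ✗ (requires part-time or seasonal) → not eligible.
Profit Sharing Plan — service 14 months ≥ 12 months ✓; dept Marketing ✗ → not eligible.
Caregiver Leave — service 14 months ≥ 3 months ✓; rating 1 < 3 ✗ → not eligible.
Paid Parental Leave — status full-time ✓; service 14 months ≥ 60 days ✓; site Denver ✗ (not Albany, Tampa, or Austin) → not eligible.
Tuition Reimbursement — status full-time ✓; service 14 months < 2 years (≈730 days) ✗ → not eligible.

None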